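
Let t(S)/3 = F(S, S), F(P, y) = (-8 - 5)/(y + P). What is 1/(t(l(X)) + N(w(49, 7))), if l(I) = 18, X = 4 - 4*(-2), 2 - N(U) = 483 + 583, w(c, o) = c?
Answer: -12/12781 ≈ -0.00093889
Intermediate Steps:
N(U) = -1064 (N(U) = 2 - (483 + 583) = 2 - 1*1066 = 2 - 1066 = -1064)
F(P, y) = -13/(P + y)
X = 12 (X = 4 + 8 = 12)
t(S) = -39/(2*S) (t(S) = 3*(-13/(S + S)) = 3*(-13*1/(2*S)) = 3*(-13/(2*S)) = -39/(2*S))
1/(t(l(X)) + N(w(49, 7))) = 1/(-39/2/18 - 1064) = 1/(-39/2*1/18 - 1064) = 1/(-13/12 - 1064) = 1/(-12781/12) = -12/12781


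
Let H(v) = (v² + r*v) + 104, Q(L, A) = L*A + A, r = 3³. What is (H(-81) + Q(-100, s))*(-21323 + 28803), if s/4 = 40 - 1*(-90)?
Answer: -351574960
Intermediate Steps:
s = 520 (s = 4*(40 - 1*(-90)) = 4*(40 + 90) = 4*130 = 520)
r = 27
Q(L, A) = A + A*L (Q(L, A) = A*L + A = A + A*L)
H(v) = 104 + v² + 27*v (H(v) = (v² + 27*v) + 104 = 104 + v² + 27*v)
(H(-81) + Q(-100, s))*(-21323 + 28803) = ((104 + (-81)² + 27*(-81)) + 520*(1 - 100))*(-21323 + 28803) = ((104 + 6561 - 2187) + 520*(-99))*7480 = (4478 - 51480)*7480 = -47002*7480 = -351574960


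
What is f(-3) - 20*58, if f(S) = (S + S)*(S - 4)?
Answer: -1118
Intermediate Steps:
f(S) = 2*S*(-4 + S) (f(S) = (2*S)*(-4 + S) = 2*S*(-4 + S))
f(-3) - 20*58 = 2*(-3)*(-4 - 3) - 20*58 = 2*(-3)*(-7) - 1160 = 42 - 1160 = -1118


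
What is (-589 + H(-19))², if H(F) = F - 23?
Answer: 398161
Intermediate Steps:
H(F) = -23 + F
(-589 + H(-19))² = (-589 + (-23 - 19))² = (-589 - 42)² = (-631)² = 398161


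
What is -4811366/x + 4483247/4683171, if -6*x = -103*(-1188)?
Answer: 3770646843484/15918098229 ≈ 236.88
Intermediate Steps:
x = -20394 (x = -(-103)*(-1188)/6 = -1/6*122364 = -20394)
-4811366/x + 4483247/4683171 = -4811366/(-20394) + 4483247/4683171 = -4811366*(-1/20394) + 4483247*(1/4683171) = 2405683/10197 + 4483247/4683171 = 3770646843484/15918098229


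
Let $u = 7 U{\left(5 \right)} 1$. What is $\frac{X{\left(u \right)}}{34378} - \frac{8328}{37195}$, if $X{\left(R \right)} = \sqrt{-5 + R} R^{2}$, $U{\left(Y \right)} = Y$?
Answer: $- \frac{8328}{37195} + \frac{1225 \sqrt{30}}{34378} \approx -0.02873$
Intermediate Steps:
$u = 35$ ($u = 7 \cdot 5 \cdot 1 = 35 \cdot 1 = 35$)
$X{\left(R \right)} = R^{2} \sqrt{-5 + R}$
$\frac{X{\left(u \right)}}{34378} - \frac{8328}{37195} = \frac{35^{2} \sqrt{-5 + 35}}{34378} - \frac{8328}{37195} = 1225 \sqrt{30} \cdot \frac{1}{34378} - \frac{8328}{37195} = \frac{1225 \sqrt{30}}{34378} - \frac{8328}{37195} = - \frac{8328}{37195} + \frac{1225 \sqrt{30}}{34378}$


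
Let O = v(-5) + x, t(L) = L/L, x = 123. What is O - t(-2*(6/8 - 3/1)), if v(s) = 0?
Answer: 122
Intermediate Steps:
t(L) = 1
O = 123 (O = 0 + 123 = 123)
O - t(-2*(6/8 - 3/1)) = 123 - 1*1 = 123 - 1 = 122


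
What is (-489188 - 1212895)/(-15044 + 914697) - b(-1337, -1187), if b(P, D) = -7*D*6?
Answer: -44853002745/899653 ≈ -49856.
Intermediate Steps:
b(P, D) = -42*D
(-489188 - 1212895)/(-15044 + 914697) - b(-1337, -1187) = (-489188 - 1212895)/(-15044 + 914697) - (-42)*(-1187) = -1702083/899653 - 1*49854 = -1702083*1/899653 - 49854 = -1702083/899653 - 49854 = -44853002745/899653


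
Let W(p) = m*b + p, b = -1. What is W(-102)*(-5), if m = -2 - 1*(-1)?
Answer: 505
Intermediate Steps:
m = -1 (m = -2 + 1 = -1)
W(p) = 1 + p (W(p) = -1*(-1) + p = 1 + p)
W(-102)*(-5) = (1 - 102)*(-5) = -101*(-5) = 505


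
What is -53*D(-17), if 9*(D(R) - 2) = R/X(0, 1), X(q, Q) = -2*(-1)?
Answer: -1007/18 ≈ -55.944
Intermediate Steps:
X(q, Q) = 2
D(R) = 2 + R/18 (D(R) = 2 + (R/2)/9 = 2 + R/18)
-53*D(-17) = -53*(2 + (1/18)*(-17)) = -53*(2 - 17/18) = -53*19/18 = -1007/18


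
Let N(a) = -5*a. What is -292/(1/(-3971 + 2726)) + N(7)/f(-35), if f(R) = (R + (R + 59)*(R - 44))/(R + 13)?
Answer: 701994970/1931 ≈ 3.6354e+5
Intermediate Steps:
f(R) = (R + (-44 + R)*(59 + R))/(13 + R) (f(R) = (R + (59 + R)*(-44 + R))/(13 + R) = (R + (-44 + R)*(59 + R))/(13 + R))
-292/(1/(-3971 + 2726)) + N(7)/f(-35) = -292/(1/(-3971 + 2726)) + (-5*7)/(((-2596 + (-35)² + 16*(-35))/(13 - 35))) = -292/(1/(-1245)) - 35*(-22/(-2596 + 1225 - 560)) = -292/(-1/1245) - 35/((-1/22*(-1931))) = -292*(-1245) - 35/1931/22 = 363540 - 35*22/1931 = 363540 - 770/1931 = 701994970/1931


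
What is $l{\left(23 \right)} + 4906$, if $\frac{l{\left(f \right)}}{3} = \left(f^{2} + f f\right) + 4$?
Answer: $8092$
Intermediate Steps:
$l{\left(f \right)} = 12 + 6 f^{2}$ ($l{\left(f \right)} = 3 \left(\left(f^{2} + f f\right) + 4\right) = 3 \left(\left(f^{2} + f^{2}\right) + 4\right) = 3 \left(2 f^{2} + 4\right) = 3 \left(4 + 2 f^{2}\right) = 12 + 6 f^{2}$)
$l{\left(23 \right)} + 4906 = \left(12 + 6 \cdot 23^{2}\right) + 4906 = \left(12 + 6 \cdot 529\right) + 4906 = \left(12 + 3174\right) + 4906 = 3186 + 4906 = 8092$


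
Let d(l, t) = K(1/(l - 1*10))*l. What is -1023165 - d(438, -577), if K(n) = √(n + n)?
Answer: -1023165 - 219*√214/107 ≈ -1.0232e+6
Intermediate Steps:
K(n) = √2*√n (K(n) = √(2*n) = √2*√n)
d(l, t) = l*√2*√(1/(-10 + l)) (d(l, t) = (√2*√(1/(l - 1*10)))*l = (√2*√(1/(l - 10)))*l = (√2*√(1/(-10 + l)))*l = l*√2*√(1/(-10 + l)))
-1023165 - d(438, -577) = -1023165 - 438*√2*√(1/(-10 + 438)) = -1023165 - 438*√2*√(1/428) = -1023165 - 438*√2*√107/214 = -1023165 - 219*√214/107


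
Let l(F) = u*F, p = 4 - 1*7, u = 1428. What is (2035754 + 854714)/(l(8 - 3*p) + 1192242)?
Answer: 1445234/608259 ≈ 2.3760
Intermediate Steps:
p = -3 (p = 4 - 7 = -3)
l(F) = 1428*F
(2035754 + 854714)/(l(8 - 3*p) + 1192242) = (2035754 + 854714)/(1428*(8 - 3*(-3)) + 1192242) = 2890468/(1428*(8 + 9) + 1192242) = 2890468/(1428*17 + 1192242) = 2890468/(24276 + 1192242) = 2890468/1216518 = 2890468*(1/1216518) = 1445234/608259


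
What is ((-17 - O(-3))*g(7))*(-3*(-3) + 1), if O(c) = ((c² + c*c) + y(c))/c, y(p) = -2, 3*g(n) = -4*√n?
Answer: 1400*√7/9 ≈ 411.56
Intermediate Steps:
g(n) = -4*√n/3 (g(n) = (-4*√n)/3 = -4*√n/3)
O(c) = (-2 + 2*c²)/c (O(c) = ((c² + c*c) - 2)/c = ((c² + c²) - 2)/c = (2*c² - 2)/c = (-2 + 2*c²)/c)
((-17 - O(-3))*g(7))*(-3*(-3) + 1) = ((-17 - (-2/(-3) + 2*(-3)))*(-4*√7/3))*(-3*(-3) + 1) = ((-17 - (-2*(-⅓) - 6))*(-4*√7/3))*(9 + 1) = ((-17 - (⅔ - 6))*(-4*√7/3))*10 = ((-17 - 1*(-16/3))*(-4*√7/3))*10 = ((-17 + 16/3)*(-4*√7/3))*10 = -(-140)*√7/9*10 = (140*√7/9)*10 = 1400*√7/9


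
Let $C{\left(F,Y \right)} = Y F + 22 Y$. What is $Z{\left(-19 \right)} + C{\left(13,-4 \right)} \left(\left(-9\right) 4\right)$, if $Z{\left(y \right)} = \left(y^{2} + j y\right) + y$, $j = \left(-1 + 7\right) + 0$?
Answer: $5268$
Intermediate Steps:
$j = 6$ ($j = 6 + 0 = 6$)
$Z{\left(y \right)} = y^{2} + 7 y$ ($Z{\left(y \right)} = \left(y^{2} + 6 y\right) + y = y^{2} + 7 y$)
$C{\left(F,Y \right)} = 22 Y + F Y$ ($C{\left(F,Y \right)} = F Y + 22 Y = 22 Y + F Y$)
$Z{\left(-19 \right)} + C{\left(13,-4 \right)} \left(\left(-9\right) 4\right) = - 19 \left(7 - 19\right) + - 4 \left(22 + 13\right) \left(\left(-9\right) 4\right) = \left(-19\right) \left(-12\right) + \left(-4\right) 35 \left(-36\right) = 228 - -5040 = 228 + 5040 = 5268$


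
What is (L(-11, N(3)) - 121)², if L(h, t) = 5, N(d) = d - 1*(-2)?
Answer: 13456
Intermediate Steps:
N(d) = 2 + d (N(d) = d + 2 = 2 + d)
(L(-11, N(3)) - 121)² = (5 - 121)² = (-116)² = 13456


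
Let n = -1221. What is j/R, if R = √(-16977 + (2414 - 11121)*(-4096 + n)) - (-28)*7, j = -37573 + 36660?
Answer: 89474/23119863 - 913*√46278142/46239726 ≈ -0.13045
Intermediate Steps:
j = -913
R = 196 + √46278142 (R = √(-16977 + (2414 - 11121)*(-4096 - 1221)) - (-28)*7 = √(-16977 - 8707*(-5317)) - 1*(-196) = √(-16977 + 46295119) + 196 = √46278142 + 196 = 196 + √46278142 ≈ 6998.8)
j/R = -913/(196 + √46278142)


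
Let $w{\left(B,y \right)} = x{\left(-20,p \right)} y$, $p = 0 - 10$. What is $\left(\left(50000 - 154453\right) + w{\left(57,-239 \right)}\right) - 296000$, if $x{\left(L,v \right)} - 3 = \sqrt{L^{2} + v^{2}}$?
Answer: $-401170 - 2390 \sqrt{5} \approx -4.0651 \cdot 10^{5}$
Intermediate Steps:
$p = -10$ ($p = 0 - 10 = -10$)
$x{\left(L,v \right)} = 3 + \sqrt{L^{2} + v^{2}}$
$w{\left(B,y \right)} = y \left(3 + 10 \sqrt{5}\right)$ ($w{\left(B,y \right)} = \left(3 + \sqrt{\left(-20\right)^{2} + \left(-10\right)^{2}}\right) y = \left(3 + \sqrt{400 + 100}\right) y = \left(3 + \sqrt{500}\right) y = \left(3 + 10 \sqrt{5}\right) y = y \left(3 + 10 \sqrt{5}\right)$)
$\left(\left(50000 - 154453\right) + w{\left(57,-239 \right)}\right) - 296000 = \left(\left(50000 - 154453\right) - 239 \left(3 + 10 \sqrt{5}\right)\right) - 296000 = \left(-104453 - \left(717 + 2390 \sqrt{5}\right)\right) - 296000 = \left(-105170 - 2390 \sqrt{5}\right) - 296000 = -401170 - 2390 \sqrt{5}$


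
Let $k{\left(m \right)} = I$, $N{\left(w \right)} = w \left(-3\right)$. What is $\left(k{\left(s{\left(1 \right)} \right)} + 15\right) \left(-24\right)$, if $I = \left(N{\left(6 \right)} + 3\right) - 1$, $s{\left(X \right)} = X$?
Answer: $24$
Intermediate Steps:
$N{\left(w \right)} = - 3 w$
$I = -16$ ($I = \left(\left(-3\right) 6 + 3\right) - 1 = \left(-18 + 3\right) - 1 = -15 - 1 = -16$)
$k{\left(m \right)} = -16$
$\left(k{\left(s{\left(1 \right)} \right)} + 15\right) \left(-24\right) = \left(-16 + 15\right) \left(-24\right) = \left(-1\right) \left(-24\right) = 24$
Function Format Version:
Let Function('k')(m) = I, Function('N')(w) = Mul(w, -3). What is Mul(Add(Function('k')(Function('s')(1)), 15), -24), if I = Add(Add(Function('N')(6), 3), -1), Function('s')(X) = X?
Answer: 24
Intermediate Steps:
Function('N')(w) = Mul(-3, w)
I = -16 (I = Add(Add(Mul(-3, 6), 3), -1) = Add(Add(-18, 3), -1) = Add(-15, -1) = -16)
Function('k')(m) = -16
Mul(Add(Function('k')(Function('s')(1)), 15), -24) = Mul(Add(-16, 15), -24) = Mul(-1, -24) = 24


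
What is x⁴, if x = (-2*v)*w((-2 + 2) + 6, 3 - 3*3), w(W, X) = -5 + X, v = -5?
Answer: 146410000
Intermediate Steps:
x = -110 (x = (-2*(-5))*(-5 + (3 - 3*3)) = 10*(-5 + (3 - 9)) = 10*(-5 - 6) = 10*(-11) = -110)
x⁴ = (-110)⁴ = 146410000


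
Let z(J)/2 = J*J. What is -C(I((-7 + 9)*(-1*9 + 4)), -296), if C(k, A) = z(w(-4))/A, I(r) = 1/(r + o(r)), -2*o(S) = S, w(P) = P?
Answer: 4/37 ≈ 0.10811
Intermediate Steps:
o(S) = -S/2
z(J) = 2*J² (z(J) = 2*(J*J) = 2*J²)
I(r) = 2/r (I(r) = 1/(r - r/2) = 1/(r/2) = 2/r)
C(k, A) = 32/A (C(k, A) = (2*(-4)²)/A = (2*16)/A = 32/A)
-C(I((-7 + 9)*(-1*9 + 4)), -296) = -32/(-296) = -32*(-1)/296 = -1*(-4/37) = 4/37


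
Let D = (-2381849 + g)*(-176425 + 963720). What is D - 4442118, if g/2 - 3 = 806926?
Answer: -604639916463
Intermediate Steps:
g = 1613858 (g = 6 + 2*806926 = 6 + 1613852 = 1613858)
D = -604635474345 (D = (-2381849 + 1613858)*(-176425 + 963720) = -767991*787295 = -604635474345)
D - 4442118 = -604635474345 - 4442118 = -604639916463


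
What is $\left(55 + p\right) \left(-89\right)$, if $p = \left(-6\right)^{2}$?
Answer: $-8099$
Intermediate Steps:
$p = 36$
$\left(55 + p\right) \left(-89\right) = \left(55 + 36\right) \left(-89\right) = 91 \left(-89\right) = -8099$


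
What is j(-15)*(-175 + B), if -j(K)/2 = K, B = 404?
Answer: 6870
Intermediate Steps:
j(K) = -2*K
j(-15)*(-175 + B) = (-2*(-15))*(-175 + 404) = 30*229 = 6870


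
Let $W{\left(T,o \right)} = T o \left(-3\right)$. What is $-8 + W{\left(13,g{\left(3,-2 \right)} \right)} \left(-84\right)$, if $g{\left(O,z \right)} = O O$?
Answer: $29476$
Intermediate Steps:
$g{\left(O,z \right)} = O^{2}$
$W{\left(T,o \right)} = - 3 T o$
$-8 + W{\left(13,g{\left(3,-2 \right)} \right)} \left(-84\right) = -8 + \left(-3\right) 13 \cdot 3^{2} \left(-84\right) = -8 + \left(-3\right) 13 \cdot 9 \left(-84\right) = -8 - -29484 = -8 + 29484 = 29476$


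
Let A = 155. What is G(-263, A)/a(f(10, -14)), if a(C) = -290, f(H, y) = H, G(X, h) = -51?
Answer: 51/290 ≈ 0.17586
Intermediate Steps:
G(-263, A)/a(f(10, -14)) = -51/(-290) = -51*(-1/290) = 51/290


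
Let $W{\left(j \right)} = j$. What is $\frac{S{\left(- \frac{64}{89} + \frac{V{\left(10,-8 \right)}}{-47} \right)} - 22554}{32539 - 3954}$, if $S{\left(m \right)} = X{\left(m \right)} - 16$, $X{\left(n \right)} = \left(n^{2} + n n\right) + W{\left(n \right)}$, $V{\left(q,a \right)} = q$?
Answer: $- \frac{394904243256}{500165723065} \approx -0.78955$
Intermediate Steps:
$X{\left(n \right)} = n + 2 n^{2}$ ($X{\left(n \right)} = \left(n^{2} + n n\right) + n = \left(n^{2} + n^{2}\right) + n = 2 n^{2} + n = n + 2 n^{2}$)
$S{\left(m \right)} = -16 + m \left(1 + 2 m\right)$ ($S{\left(m \right)} = m \left(1 + 2 m\right) - 16 = -16 + m \left(1 + 2 m\right)$)
$\frac{S{\left(- \frac{64}{89} + \frac{V{\left(10,-8 \right)}}{-47} \right)} - 22554}{32539 - 3954} = \frac{\left(-16 + \left(- \frac{64}{89} + \frac{10}{-47}\right) + 2 \left(- \frac{64}{89} + \frac{10}{-47}\right)^{2}\right) - 22554}{32539 - 3954} = \frac{\left(-16 + \left(\left(-64\right) \frac{1}{89} + 10 \left(- \frac{1}{47}\right)\right) + 2 \left(\left(-64\right) \frac{1}{89} + 10 \left(- \frac{1}{47}\right)\right)^{2}\right) - 22554}{28585} = \left(\left(-16 - \frac{3898}{4183} + 2 \left(- \frac{64}{89} - \frac{10}{47}\right)^{2}\right) - 22554\right) \frac{1}{28585} = \left(\left(-16 - \frac{3898}{4183} + 2 \left(- \frac{3898}{4183}\right)^{2}\right) - 22554\right) \frac{1}{28585} = \left(\left(-16 - \frac{3898}{4183} + 2 \cdot \frac{15194404}{17497489}\right) - 22554\right) \frac{1}{28585} = \left(\left(-16 - \frac{3898}{4183} + \frac{30388808}{17497489}\right) - 22554\right) \frac{1}{28585} = \left(- \frac{265876350}{17497489} - 22554\right) \frac{1}{28585} = \left(- \frac{394904243256}{17497489}\right) \frac{1}{28585} = - \frac{394904243256}{500165723065}$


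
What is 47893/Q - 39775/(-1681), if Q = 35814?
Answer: 32021489/1280922 ≈ 24.999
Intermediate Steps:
47893/Q - 39775/(-1681) = 47893/35814 - 39775/(-1681) = 47893*(1/35814) - 39775*(-1/1681) = 1019/762 + 39775/1681 = 32021489/1280922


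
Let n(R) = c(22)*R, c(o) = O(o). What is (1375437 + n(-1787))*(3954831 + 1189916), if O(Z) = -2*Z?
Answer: 7480796546555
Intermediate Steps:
c(o) = -2*o
n(R) = -44*R (n(R) = (-2*22)*R = -44*R)
(1375437 + n(-1787))*(3954831 + 1189916) = (1375437 - 44*(-1787))*(3954831 + 1189916) = (1375437 + 78628)*5144747 = 1454065*5144747 = 7480796546555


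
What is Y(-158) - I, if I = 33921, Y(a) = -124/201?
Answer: -6818245/201 ≈ -33922.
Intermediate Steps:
Y(a) = -124/201 (Y(a) = -124*1/201 = -124/201)
Y(-158) - I = -124/201 - 1*33921 = -124/201 - 33921 = -6818245/201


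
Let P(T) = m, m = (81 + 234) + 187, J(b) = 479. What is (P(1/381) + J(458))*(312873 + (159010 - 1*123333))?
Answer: 341927550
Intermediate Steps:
m = 502 (m = 315 + 187 = 502)
P(T) = 502
(P(1/381) + J(458))*(312873 + (159010 - 1*123333)) = (502 + 479)*(312873 + (159010 - 1*123333)) = 981*(312873 + (159010 - 123333)) = 981*(312873 + 35677) = 981*348550 = 341927550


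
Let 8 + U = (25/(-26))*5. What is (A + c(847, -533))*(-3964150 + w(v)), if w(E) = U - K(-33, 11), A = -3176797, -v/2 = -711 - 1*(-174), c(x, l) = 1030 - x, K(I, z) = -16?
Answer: 163703335215819/13 ≈ 1.2593e+13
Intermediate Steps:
U = -333/26 (U = -8 + (25/(-26))*5 = -8 + (25*(-1/26))*5 = -8 - 25/26*5 = -8 - 125/26 = -333/26 ≈ -12.808)
v = 1074 (v = -2*(-711 - 1*(-174)) = -2*(-711 + 174) = -2*(-537) = 1074)
w(E) = 83/26 (w(E) = -333/26 - 1*(-16) = -333/26 + 16 = 83/26)
(A + c(847, -533))*(-3964150 + w(v)) = (-3176797 + (1030 - 1*847))*(-3964150 + 83/26) = (-3176797 + (1030 - 847))*(-103067817/26) = (-3176797 + 183)*(-103067817/26) = -3176614*(-103067817/26) = 163703335215819/13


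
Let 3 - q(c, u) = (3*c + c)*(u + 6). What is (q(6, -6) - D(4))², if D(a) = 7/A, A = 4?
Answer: 25/16 ≈ 1.5625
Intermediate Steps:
q(c, u) = 3 - 4*c*(6 + u) (q(c, u) = 3 - (3*c + c)*(u + 6) = 3 - 4*c*(6 + u))
D(a) = 7/4
(q(6, -6) - D(4))² = ((3 - 24*6 - 4*6*(-6)) - 1*7/4)² = ((3 - 144 + 144) - 7/4)² = (3 - 7/4)² = (5/4)² = 25/16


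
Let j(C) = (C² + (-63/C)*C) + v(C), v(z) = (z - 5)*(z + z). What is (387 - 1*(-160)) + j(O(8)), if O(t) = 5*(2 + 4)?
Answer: 2884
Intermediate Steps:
v(z) = 2*z*(-5 + z) (v(z) = (-5 + z)*(2*z) = 2*z*(-5 + z))
O(t) = 30 (O(t) = 5*6 = 30)
j(C) = -63 + C² + 2*C*(-5 + C) (j(C) = (C² + (-63/C)*C) + 2*C*(-5 + C) = (C² - 63) + 2*C*(-5 + C) = (-63 + C²) + 2*C*(-5 + C) = -63 + C² + 2*C*(-5 + C))
(387 - 1*(-160)) + j(O(8)) = (387 - 1*(-160)) + (-63 - 10*30 + 3*30²) = (387 + 160) + (-63 - 300 + 3*900) = 547 + (-63 - 300 + 2700) = 547 + 2337 = 2884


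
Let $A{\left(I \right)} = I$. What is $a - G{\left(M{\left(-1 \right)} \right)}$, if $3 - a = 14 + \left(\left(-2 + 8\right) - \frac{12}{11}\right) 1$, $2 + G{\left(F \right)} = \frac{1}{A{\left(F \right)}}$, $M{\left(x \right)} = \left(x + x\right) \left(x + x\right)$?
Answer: $- \frac{623}{44} \approx -14.159$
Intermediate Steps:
$M{\left(x \right)} = 4 x^{2}$ ($M{\left(x \right)} = 2 x 2 x = 4 x^{2}$)
$G{\left(F \right)} = -2 + \frac{1}{F}$
$a = - \frac{175}{11}$ ($a = 3 - \left(14 + \left(\left(-2 + 8\right) - \frac{12}{11}\right) 1\right) = 3 - \left(14 + \left(6 - \frac{12}{11}\right) 1\right) = 3 - \left(14 + \frac{54}{11} \cdot 1\right) = 3 - \left(14 + \frac{54}{11}\right) = 3 - \frac{208}{11} = - \frac{175}{11} \approx -15.909$)
$a - G{\left(M{\left(-1 \right)} \right)} = - \frac{175}{11} - \left(-2 + \frac{1}{4 \left(-1\right)^{2}}\right) = - \frac{175}{11} - \left(-2 + \frac{1}{4 \cdot 1}\right) = - \frac{175}{11} - \left(-2 + \frac{1}{4}\right) = - \frac{175}{11} - - \frac{7}{4} = - \frac{175}{11} + \frac{7}{4} = - \frac{623}{44}$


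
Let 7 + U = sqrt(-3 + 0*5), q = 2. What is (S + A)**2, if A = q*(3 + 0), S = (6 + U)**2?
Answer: 4 - 16*I*sqrt(3) ≈ 4.0 - 27.713*I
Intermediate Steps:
U = -7 + I*sqrt(3) (U = -7 + sqrt(-3 + 0*5) = -7 + sqrt(-3 + 0) = -7 + sqrt(-3) = -7 + I*sqrt(3) ≈ -7.0 + 1.732*I)
S = (-1 + I*sqrt(3))**2 (S = (6 + (-7 + I*sqrt(3)))**2 = (-1 + I*sqrt(3))**2 ≈ -2.0 - 3.4641*I)
A = 6 (A = 2*(3 + 0) = 2*3 = 6)
(S + A)**2 = ((-1 + I*sqrt(3))**2 + 6)**2 = (6 + (-1 + I*sqrt(3))**2)**2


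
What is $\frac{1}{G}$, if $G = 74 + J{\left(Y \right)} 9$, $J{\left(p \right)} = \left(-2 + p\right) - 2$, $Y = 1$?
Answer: $\frac{1}{47} \approx 0.021277$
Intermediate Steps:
$J{\left(p \right)} = -4 + p$
$G = 47$ ($G = 74 + \left(-4 + 1\right) 9 = 74 - 27 = 47$)
$\frac{1}{G} = \frac{1}{47}$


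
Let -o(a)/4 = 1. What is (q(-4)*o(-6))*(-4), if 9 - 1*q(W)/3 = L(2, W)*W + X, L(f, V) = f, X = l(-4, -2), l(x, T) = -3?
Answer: 960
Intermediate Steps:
X = -3
o(a) = -4 (o(a) = -4*1 = -4)
q(W) = 36 - 6*W (q(W) = 27 - 3*(2*W - 3) = 27 - 3*(-3 + 2*W) = 27 + (9 - 6*W) = 36 - 6*W)
(q(-4)*o(-6))*(-4) = ((36 - 6*(-4))*(-4))*(-4) = ((36 + 24)*(-4))*(-4) = (60*(-4))*(-4) = -240*(-4) = 960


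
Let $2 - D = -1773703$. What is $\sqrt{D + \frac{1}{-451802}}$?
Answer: $\frac{\sqrt{362057616850519018}}{451802} \approx 1331.8$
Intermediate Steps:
$D = 1773705$ ($D = 2 - -1773703 = 2 + 1773703 = 1773705$)
$\sqrt{D + \frac{1}{-451802}} = \sqrt{1773705 + \frac{1}{-451802}} = \sqrt{1773705 - \frac{1}{451802}} = \sqrt{\frac{801363466409}{451802}} = \frac{\sqrt{362057616850519018}}{451802}$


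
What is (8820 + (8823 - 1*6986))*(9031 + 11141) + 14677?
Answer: 214987681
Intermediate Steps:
(8820 + (8823 - 1*6986))*(9031 + 11141) + 14677 = (8820 + (8823 - 6986))*20172 + 14677 = (8820 + 1837)*20172 + 14677 = 10657*20172 + 14677 = 214973004 + 14677 = 214987681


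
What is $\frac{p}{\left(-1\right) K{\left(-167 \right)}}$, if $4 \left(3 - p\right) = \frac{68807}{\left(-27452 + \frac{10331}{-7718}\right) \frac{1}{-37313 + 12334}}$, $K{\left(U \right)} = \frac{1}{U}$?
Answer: $- \frac{1107428430209275}{423769734} \approx -2.6133 \cdot 10^{6}$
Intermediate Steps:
$p = - \frac{6631307965325}{423769734}$ ($p = 3 - \frac{68807 \frac{1}{\left(-27452 + \frac{10331}{-7718}\right) \frac{1}{-37313 + 12334}}}{4} = 3 - \frac{68807 \frac{1}{\left(-27452 + 10331 \left(- \frac{1}{7718}\right)\right) \frac{1}{-24979}}}{4} = 3 - \frac{68807 \frac{1}{\left(-27452 - \frac{10331}{7718}\right) \left(- \frac{1}{24979}\right)}}{4} = 3 - \frac{68807 \frac{1}{\left(- \frac{211884867}{7718}\right) \left(- \frac{1}{24979}\right)}}{4} = 3 - \frac{68807 \frac{1}{\frac{211884867}{192787922}}}{4} = 3 - \frac{68807 \cdot \frac{192787922}{211884867}}{4} = 3 - \frac{6632579274527}{423769734} = - \frac{6631307965325}{423769734} \approx -15648.0$)
$\frac{p}{\left(-1\right) K{\left(-167 \right)}} = - \frac{6631307965325}{423769734 \left(- \frac{1}{-167}\right)} = - \frac{6631307965325}{423769734 \left(\left(-1\right) \left(- \frac{1}{167}\right)\right)} = - \frac{6631307965325 \frac{1}{\frac{1}{167}}}{423769734} = \left(- \frac{6631307965325}{423769734}\right) 167 = - \frac{1107428430209275}{423769734}$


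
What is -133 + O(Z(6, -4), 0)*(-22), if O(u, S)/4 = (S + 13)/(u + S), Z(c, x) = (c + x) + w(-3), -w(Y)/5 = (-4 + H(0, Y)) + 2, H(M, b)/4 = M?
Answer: -685/3 ≈ -228.33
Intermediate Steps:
H(M, b) = 4*M
w(Y) = 10 (w(Y) = -5*((-4 + 4*0) + 2) = -5*((-4 + 0) + 2) = -5*(-4 + 2) = -5*(-2) = 10)
Z(c, x) = 10 + c + x (Z(c, x) = (c + x) + 10 = 10 + c + x)
O(u, S) = 4*(13 + S)/(S + u) (O(u, S) = 4*((S + 13)/(u + S)) = 4*((13 + S)/(S + u)) = 4*(13 + S)/(S + u))
-133 + O(Z(6, -4), 0)*(-22) = -133 + (4*(13 + 0)/(0 + (10 + 6 - 4)))*(-22) = -133 + (4*13/(0 + 12))*(-22) = -133 + (4*13/12)*(-22) = -133 + (4*(1/12)*13)*(-22) = -133 + (13/3)*(-22) = -133 - 286/3 = -685/3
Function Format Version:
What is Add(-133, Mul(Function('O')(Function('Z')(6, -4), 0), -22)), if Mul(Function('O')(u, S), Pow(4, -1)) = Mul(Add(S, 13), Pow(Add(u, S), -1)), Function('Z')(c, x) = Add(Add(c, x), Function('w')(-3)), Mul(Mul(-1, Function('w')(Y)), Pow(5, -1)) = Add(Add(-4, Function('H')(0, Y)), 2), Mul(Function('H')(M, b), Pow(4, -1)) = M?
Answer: Rational(-685, 3) ≈ -228.33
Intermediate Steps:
Function('H')(M, b) = Mul(4, M)
Function('w')(Y) = 10 (Function('w')(Y) = Mul(-5, Add(Add(-4, Mul(4, 0)), 2)) = Mul(-5, Add(Add(-4, 0), 2)) = Mul(-5, Add(-4, 2)) = Mul(-5, -2) = 10)
Function('Z')(c, x) = Add(10, c, x) (Function('Z')(c, x) = Add(Add(c, x), 10) = Add(10, c, x))
Function('O')(u, S) = Mul(4, Pow(Add(S, u), -1), Add(13, S)) (Function('O')(u, S) = Mul(4, Mul(Add(S, 13), Pow(Add(u, S), -1))) = Mul(4, Mul(Add(13, S), Pow(Add(S, u), -1))) = Mul(4, Mul(Pow(Add(S, u), -1), Add(13, S))) = Mul(4, Pow(Add(S, u), -1), Add(13, S)))
Add(-133, Mul(Function('O')(Function('Z')(6, -4), 0), -22)) = Add(-133, Mul(Mul(4, Pow(Add(0, Add(10, 6, -4)), -1), Add(13, 0)), -22)) = Add(-133, Mul(Mul(4, Pow(Add(0, 12), -1), 13), -22)) = Add(-133, Mul(Mul(4, Pow(12, -1), 13), -22)) = Add(-133, Mul(Mul(4, Rational(1, 12), 13), -22)) = Add(-133, Mul(Rational(13, 3), -22)) = Add(-133, Rational(-286, 3)) = Rational(-685, 3)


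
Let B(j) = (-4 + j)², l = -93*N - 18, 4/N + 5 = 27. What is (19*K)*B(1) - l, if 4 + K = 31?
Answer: 51171/11 ≈ 4651.9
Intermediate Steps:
N = 2/11 (N = 4/(-5 + 27) = 4/22 = 4*(1/22) = 2/11 ≈ 0.18182)
K = 27 (K = -4 + 31 = 27)
l = -384/11 (l = -93*2/11 - 18 = -186/11 - 18 = -384/11 ≈ -34.909)
(19*K)*B(1) - l = (19*27)*(-4 + 1)² - 1*(-384/11) = 513*(-3)² + 384/11 = 513*9 + 384/11 = 4617 + 384/11 = 51171/11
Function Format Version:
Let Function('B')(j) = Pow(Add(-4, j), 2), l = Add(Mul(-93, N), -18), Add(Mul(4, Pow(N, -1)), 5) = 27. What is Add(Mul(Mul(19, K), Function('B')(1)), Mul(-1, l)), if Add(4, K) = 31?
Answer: Rational(51171, 11) ≈ 4651.9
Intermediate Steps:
N = Rational(2, 11) (N = Mul(4, Pow(Add(-5, 27), -1)) = Mul(4, Pow(22, -1)) = Mul(4, Rational(1, 22)) = Rational(2, 11) ≈ 0.18182)
K = 27 (K = Add(-4, 31) = 27)
l = Rational(-384, 11) (l = Add(Mul(-93, Rational(2, 11)), -18) = Add(Rational(-186, 11), -18) = Rational(-384, 11) ≈ -34.909)
Add(Mul(Mul(19, K), Function('B')(1)), Mul(-1, l)) = Add(Mul(Mul(19, 27), Pow(Add(-4, 1), 2)), Mul(-1, Rational(-384, 11))) = Add(Mul(513, Pow(-3, 2)), Rational(384, 11)) = Add(Mul(513, 9), Rational(384, 11)) = Add(4617, Rational(384, 11)) = Rational(51171, 11)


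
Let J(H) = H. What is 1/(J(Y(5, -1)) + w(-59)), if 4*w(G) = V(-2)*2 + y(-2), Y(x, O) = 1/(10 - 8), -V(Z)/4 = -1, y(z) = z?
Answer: ½ ≈ 0.50000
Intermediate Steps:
V(Z) = 4 (V(Z) = -4*(-1) = 4)
Y(x, O) = ½ (Y(x, O) = 1/2 = ½)
w(G) = 3/2 (w(G) = (4*2 - 2)/4 = (8 - 2)/4 = (¼)*6 = 3/2)
1/(J(Y(5, -1)) + w(-59)) = 1/(½ + 3/2) = 1/2 = ½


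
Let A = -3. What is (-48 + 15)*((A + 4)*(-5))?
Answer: 165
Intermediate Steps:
(-48 + 15)*((A + 4)*(-5)) = (-48 + 15)*((-3 + 4)*(-5)) = -33*(-5) = 165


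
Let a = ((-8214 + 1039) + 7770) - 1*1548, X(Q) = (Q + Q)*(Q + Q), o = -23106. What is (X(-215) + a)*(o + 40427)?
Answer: 3186145987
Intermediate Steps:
X(Q) = 4*Q² (X(Q) = (2*Q)*(2*Q) = 4*Q²)
a = -953 (a = (-7175 + 7770) - 1548 = 595 - 1548 = -953)
(X(-215) + a)*(o + 40427) = (4*(-215)² - 953)*(-23106 + 40427) = (4*46225 - 953)*17321 = (184900 - 953)*17321 = 183947*17321 = 3186145987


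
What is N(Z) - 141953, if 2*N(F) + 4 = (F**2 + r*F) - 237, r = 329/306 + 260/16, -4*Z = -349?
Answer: -42078491/306 ≈ -1.3751e+5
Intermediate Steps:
Z = 349/4 (Z = -1/4*(-349) = 349/4 ≈ 87.250)
r = 10603/612 (r = 329*(1/306) + 260*(1/16) = 329/306 + 65/4 = 10603/612 ≈ 17.325)
N(F) = -241/2 + F**2/2 + 10603*F/1224 (N(F) = -2 + ((F**2 + 10603*F/612) - 237)/2 = -2 + (-237 + F**2 + 10603*F/612)/2 = -2 + (-237/2 + F**2/2 + 10603*F/1224) = -241/2 + F**2/2 + 10603*F/1224)
N(Z) - 141953 = (-241/2 + (349/4)**2/2 + (10603/1224)*(349/4)) - 141953 = (-241/2 + (1/2)*(121801/16) + 3700447/4896) - 141953 = (-241/2 + 121801/32 + 3700447/4896) - 141953 = 1359127/306 - 141953 = -42078491/306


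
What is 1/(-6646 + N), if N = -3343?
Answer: -1/9989 ≈ -0.00010011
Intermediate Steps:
1/(-6646 + N) = 1/(-6646 - 3343) = 1/(-9989) = -1/9989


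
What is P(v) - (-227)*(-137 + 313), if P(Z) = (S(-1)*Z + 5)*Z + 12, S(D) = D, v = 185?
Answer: 6664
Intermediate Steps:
P(Z) = 12 + Z*(5 - Z) (P(Z) = (-Z + 5)*Z + 12 = (5 - Z)*Z + 12 = Z*(5 - Z) + 12 = 12 + Z*(5 - Z))
P(v) - (-227)*(-137 + 313) = (12 - 1*185**2 + 5*185) - (-227)*(-137 + 313) = (12 - 1*34225 + 925) - (-227)*176 = (12 - 34225 + 925) - 1*(-39952) = -33288 + 39952 = 6664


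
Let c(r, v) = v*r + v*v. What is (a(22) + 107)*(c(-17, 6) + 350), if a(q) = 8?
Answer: 32660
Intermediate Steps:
c(r, v) = v**2 + r*v (c(r, v) = r*v + v**2 = v**2 + r*v)
(a(22) + 107)*(c(-17, 6) + 350) = (8 + 107)*(6*(-17 + 6) + 350) = 115*(6*(-11) + 350) = 115*(-66 + 350) = 115*284 = 32660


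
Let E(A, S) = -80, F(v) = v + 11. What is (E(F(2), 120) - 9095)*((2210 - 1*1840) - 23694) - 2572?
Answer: 213995128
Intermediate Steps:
F(v) = 11 + v
(E(F(2), 120) - 9095)*((2210 - 1*1840) - 23694) - 2572 = (-80 - 9095)*((2210 - 1*1840) - 23694) - 2572 = -9175*((2210 - 1840) - 23694) - 2572 = -9175*(370 - 23694) - 2572 = -9175*(-23324) - 2572 = 213997700 - 2572 = 213995128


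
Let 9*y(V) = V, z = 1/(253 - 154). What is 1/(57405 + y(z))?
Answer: 891/51147856 ≈ 1.7420e-5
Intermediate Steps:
z = 1/99 ≈ 0.010101
y(V) = V/9
1/(57405 + y(z)) = 1/(57405 + (⅑)*(1/99)) = 1/(57405 + 1/891) = 1/(51147856/891) = 891/51147856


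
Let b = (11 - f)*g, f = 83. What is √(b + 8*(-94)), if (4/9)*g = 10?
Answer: 2*I*√593 ≈ 48.703*I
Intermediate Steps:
g = 45/2 (g = (9/4)*10 = 45/2 ≈ 22.500)
b = -1620 (b = (11 - 1*83)*(45/2) = (11 - 83)*(45/2) = -72*45/2 = -1620)
√(b + 8*(-94)) = √(-1620 + 8*(-94)) = √(-1620 - 752) = √(-2372) = 2*I*√593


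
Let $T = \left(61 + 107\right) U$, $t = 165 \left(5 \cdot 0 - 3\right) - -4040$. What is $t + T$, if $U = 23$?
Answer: $7409$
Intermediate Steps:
$t = 3545$ ($t = 165 \left(0 - 3\right) + 4040 = 165 \left(-3\right) + 4040 = -495 + 4040 = 3545$)
$T = 3864$ ($T = \left(61 + 107\right) 23 = 168 \cdot 23 = 3864$)
$t + T = 3545 + 3864 = 7409$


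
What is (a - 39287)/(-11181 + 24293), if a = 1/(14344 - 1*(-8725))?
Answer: -41195991/13749124 ≈ -2.9963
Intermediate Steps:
a = 1/23069 (a = 1/(14344 + 8725) = 1/23069 ≈ 4.3348e-5)
(a - 39287)/(-11181 + 24293) = (1/23069 - 39287)/(-11181 + 24293) = -906311802/23069/13112 = -906311802/23069*1/13112 = -41195991/13749124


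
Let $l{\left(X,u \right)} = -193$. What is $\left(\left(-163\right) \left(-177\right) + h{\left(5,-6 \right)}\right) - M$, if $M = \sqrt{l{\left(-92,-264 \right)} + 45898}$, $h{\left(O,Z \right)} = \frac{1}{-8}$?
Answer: $\frac{230807}{8} - \sqrt{45705} \approx 28637.0$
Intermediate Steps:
$h{\left(O,Z \right)} = - \frac{1}{8}$
$M = \sqrt{45705}$ ($M = \sqrt{-193 + 45898} = \sqrt{45705} \approx 213.79$)
$\left(\left(-163\right) \left(-177\right) + h{\left(5,-6 \right)}\right) - M = \left(\left(-163\right) \left(-177\right) - \frac{1}{8}\right) - \sqrt{45705} = \left(28851 - \frac{1}{8}\right) - \sqrt{45705} = \frac{230807}{8} - \sqrt{45705}$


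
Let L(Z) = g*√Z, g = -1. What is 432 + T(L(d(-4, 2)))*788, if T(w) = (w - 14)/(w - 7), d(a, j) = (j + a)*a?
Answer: 88632/41 - 11032*√2/41 ≈ 1781.2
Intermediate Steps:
d(a, j) = a*(a + j) (d(a, j) = (a + j)*a = a*(a + j))
L(Z) = -√Z
T(w) = (-14 + w)/(-7 + w)
432 + T(L(d(-4, 2)))*788 = 432 + ((-14 - √(-4*(-4 + 2)))/(-7 - √(-4*(-4 + 2))))*788 = 432 + ((-14 - √(-4*(-2)))/(-7 - √(-4*(-2))))*788 = 432 + ((-14 - √8)/(-7 - √8))*788 = 432 + ((-14 - 2*√2)/(-7 - 2*√2))*788 = 432 + 788*(-14 - 2*√2)/(-7 - 2*√2)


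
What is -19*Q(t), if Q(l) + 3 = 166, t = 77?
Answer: -3097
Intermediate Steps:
Q(l) = 163 (Q(l) = -3 + 166 = 163)
-19*Q(t) = -19*163 = -3097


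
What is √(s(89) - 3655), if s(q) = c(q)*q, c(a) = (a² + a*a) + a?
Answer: 2*√353551 ≈ 1189.2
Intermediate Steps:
c(a) = a + 2*a² (c(a) = (a² + a²) + a = 2*a² + a = a + 2*a²)
s(q) = q²*(1 + 2*q) (s(q) = (q*(1 + 2*q))*q = q²*(1 + 2*q))
√(s(89) - 3655) = √(89²*(1 + 2*89) - 3655) = √(7921*(1 + 178) - 3655) = √(7921*179 - 3655) = √(1417859 - 3655) = √1414204 = 2*√353551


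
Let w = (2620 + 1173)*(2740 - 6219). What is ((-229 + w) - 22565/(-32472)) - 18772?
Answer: -429112521691/32472 ≈ -1.3215e+7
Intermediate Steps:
w = -13195847 (w = 3793*(-3479) = -13195847)
((-229 + w) - 22565/(-32472)) - 18772 = ((-229 - 13195847) - 22565/(-32472)) - 18772 = (-13196076 - 22565*(-1/32472)) - 18772 = (-13196076 + 22565/32472) - 18772 = -428502957307/32472 - 18772 = -429112521691/32472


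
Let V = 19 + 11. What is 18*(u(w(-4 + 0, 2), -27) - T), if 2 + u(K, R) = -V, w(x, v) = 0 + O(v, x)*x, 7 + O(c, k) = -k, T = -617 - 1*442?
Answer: 18486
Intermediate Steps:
T = -1059 (T = -617 - 442 = -1059)
V = 30
O(c, k) = -7 - k
w(x, v) = x*(-7 - x) (w(x, v) = 0 + (-7 - x)*x = 0 + x*(-7 - x) = x*(-7 - x))
u(K, R) = -32 (u(K, R) = -2 - 1*30 = -2 - 30 = -32)
18*(u(w(-4 + 0, 2), -27) - T) = 18*(-32 - 1*(-1059)) = 18*(-32 + 1059) = 18*1027 = 18486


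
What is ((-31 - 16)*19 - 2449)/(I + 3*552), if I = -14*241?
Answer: 1671/859 ≈ 1.9453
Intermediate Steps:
I = -3374
((-31 - 16)*19 - 2449)/(I + 3*552) = ((-31 - 16)*19 - 2449)/(-3374 + 3*552) = (-47*19 - 2449)/(-3374 + 1656) = (-893 - 2449)/(-1718) = -3342*(-1/1718) = 1671/859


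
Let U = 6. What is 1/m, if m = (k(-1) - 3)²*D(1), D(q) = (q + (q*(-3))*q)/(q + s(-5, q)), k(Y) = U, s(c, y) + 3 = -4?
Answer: ⅓ ≈ 0.33333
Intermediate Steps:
s(c, y) = -7 (s(c, y) = -3 - 4 = -7)
k(Y) = 6
D(q) = (q - 3*q²)/(-7 + q) (D(q) = (q + (q*(-3))*q)/(q - 7) = (q + (-3*q)*q)/(-7 + q) = (q - 3*q²)/(-7 + q))
m = 3 (m = (6 - 3)²*(1*(1 - 3*1)/(-7 + 1)) = 3²*(1*(1 - 3)/(-6)) = 9*(1*(-⅙)*(-2)) = 9*(⅓) = 3)
1/m = 1/3 = ⅓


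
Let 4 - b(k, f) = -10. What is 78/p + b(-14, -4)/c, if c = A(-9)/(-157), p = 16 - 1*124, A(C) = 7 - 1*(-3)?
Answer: -19847/90 ≈ -220.52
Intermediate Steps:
A(C) = 10 (A(C) = 7 + 3 = 10)
b(k, f) = 14 (b(k, f) = 4 - 1*(-10) = 4 + 10 = 14)
p = -108 (p = 16 - 124 = -108)
c = -10/157 (c = 10/(-157) = 10*(-1/157) = -10/157 ≈ -0.063694)
78/p + b(-14, -4)/c = 78/(-108) + 14/(-10/157) = 78*(-1/108) + 14*(-157/10) = -13/18 - 1099/5 = -19847/90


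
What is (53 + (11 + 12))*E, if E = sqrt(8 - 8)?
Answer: 0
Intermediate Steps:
E = 0 (E = sqrt(0) = 0)
(53 + (11 + 12))*E = (53 + (11 + 12))*0 = (53 + 23)*0 = 76*0 = 0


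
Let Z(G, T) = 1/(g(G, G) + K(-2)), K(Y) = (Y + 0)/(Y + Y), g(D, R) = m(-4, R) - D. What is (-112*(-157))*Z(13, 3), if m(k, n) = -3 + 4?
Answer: -35168/23 ≈ -1529.0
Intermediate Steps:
m(k, n) = 1
g(D, R) = 1 - D
K(Y) = 1/2 (K(Y) = Y/((2*Y)) = Y*(1/(2*Y)) = 1/2)
Z(G, T) = 1/(3/2 - G) (Z(G, T) = 1/((1 - G) + 1/2) = 1/(3/2 - G))
(-112*(-157))*Z(13, 3) = (-112*(-157))*(-2/(-3 + 2*13)) = 17584*(-2/(-3 + 26)) = 17584*(-2/23) = -35168/23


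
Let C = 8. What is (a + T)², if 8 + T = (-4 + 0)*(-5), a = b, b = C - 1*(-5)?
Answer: 625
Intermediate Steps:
b = 13 (b = 8 - 1*(-5) = 8 + 5 = 13)
a = 13
T = 12 (T = -8 + (-4 + 0)*(-5) = -8 - 4*(-5) = -8 + 20 = 12)
(a + T)² = (13 + 12)² = 25² = 625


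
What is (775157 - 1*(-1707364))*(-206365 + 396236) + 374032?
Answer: 471359118823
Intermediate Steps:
(775157 - 1*(-1707364))*(-206365 + 396236) + 374032 = (775157 + 1707364)*189871 + 374032 = 2482521*189871 + 374032 = 471358744791 + 374032 = 471359118823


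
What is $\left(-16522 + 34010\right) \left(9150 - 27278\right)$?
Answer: $-317022464$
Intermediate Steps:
$\left(-16522 + 34010\right) \left(9150 - 27278\right) = 17488 \left(-18128\right) = -317022464$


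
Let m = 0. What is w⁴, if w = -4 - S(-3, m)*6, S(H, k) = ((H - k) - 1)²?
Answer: 100000000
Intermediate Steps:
S(H, k) = (-1 + H - k)²
w = -100 (w = -4 - (1 + 0 - 1*(-3))²*6 = -4 - (1 + 0 + 3)²*6 = -4 - 1*4²*6 = -4 - 1*16*6 = -4 - 16*6 = -4 - 96 = -100)
w⁴ = (-100)⁴ = 100000000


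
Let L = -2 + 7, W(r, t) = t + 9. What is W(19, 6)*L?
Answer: 75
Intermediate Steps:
W(r, t) = 9 + t
L = 5
W(19, 6)*L = (9 + 6)*5 = 15*5 = 75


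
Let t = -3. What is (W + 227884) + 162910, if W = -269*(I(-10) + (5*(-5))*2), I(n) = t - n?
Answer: 402361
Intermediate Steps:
I(n) = -3 - n
W = 11567 (W = -269*((-3 - 1*(-10)) + (5*(-5))*2) = -269*((-3 + 10) - 25*2) = -269*(7 - 50) = -269*(-43) = 11567)
(W + 227884) + 162910 = (11567 + 227884) + 162910 = 239451 + 162910 = 402361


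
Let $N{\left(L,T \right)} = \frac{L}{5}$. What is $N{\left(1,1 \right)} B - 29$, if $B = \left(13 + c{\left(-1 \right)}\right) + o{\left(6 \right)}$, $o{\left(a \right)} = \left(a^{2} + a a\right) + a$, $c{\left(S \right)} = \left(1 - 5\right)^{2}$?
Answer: $- \frac{38}{5} \approx -7.6$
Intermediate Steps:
$N{\left(L,T \right)} = \frac{L}{5}$ ($N{\left(L,T \right)} = L \frac{1}{5} = \frac{L}{5}$)
$c{\left(S \right)} = 16$ ($c{\left(S \right)} = \left(-4\right)^{2} = 16$)
$o{\left(a \right)} = a + 2 a^{2}$ ($o{\left(a \right)} = \left(a^{2} + a^{2}\right) + a = 2 a^{2} + a = a + 2 a^{2}$)
$B = 107$ ($B = \left(13 + 16\right) + 6 \left(1 + 2 \cdot 6\right) = 29 + 6 \left(1 + 12\right) = 29 + 6 \cdot 13 = 29 + 78 = 107$)
$N{\left(1,1 \right)} B - 29 = \frac{1}{5} \cdot 1 \cdot 107 - 29 = \frac{1}{5} \cdot 107 - 29 = \frac{107}{5} - 29 = - \frac{38}{5}$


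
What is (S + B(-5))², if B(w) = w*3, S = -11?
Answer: 676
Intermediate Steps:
B(w) = 3*w
(S + B(-5))² = (-11 + 3*(-5))² = (-11 - 15)² = (-26)² = 676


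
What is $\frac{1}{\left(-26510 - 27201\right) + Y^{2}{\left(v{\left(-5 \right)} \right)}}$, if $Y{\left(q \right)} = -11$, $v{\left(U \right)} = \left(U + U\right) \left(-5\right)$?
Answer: $- \frac{1}{53590} \approx -1.866 \cdot 10^{-5}$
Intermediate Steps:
$v{\left(U \right)} = - 10 U$ ($v{\left(U \right)} = 2 U \left(-5\right) = - 10 U$)
$\frac{1}{\left(-26510 - 27201\right) + Y^{2}{\left(v{\left(-5 \right)} \right)}} = \frac{1}{\left(-26510 - 27201\right) + \left(-11\right)^{2}} = \frac{1}{-53711 + 121} = \frac{1}{-53590} = - \frac{1}{53590}$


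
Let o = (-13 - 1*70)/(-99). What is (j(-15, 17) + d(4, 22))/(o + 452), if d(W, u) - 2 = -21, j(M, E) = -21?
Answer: -3960/44831 ≈ -0.088332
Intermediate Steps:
d(W, u) = -19 (d(W, u) = 2 - 21 = -19)
o = 83/99 (o = (-13 - 70)*(-1/99) = -83*(-1/99) = 83/99 ≈ 0.83838)
(j(-15, 17) + d(4, 22))/(o + 452) = (-21 - 19)/(83/99 + 452) = -40/44831/99 = -40*99/44831 = -3960/44831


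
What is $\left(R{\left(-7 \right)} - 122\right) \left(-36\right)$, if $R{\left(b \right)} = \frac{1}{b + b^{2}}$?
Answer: $\frac{30738}{7} \approx 4391.1$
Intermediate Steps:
$\left(R{\left(-7 \right)} - 122\right) \left(-36\right) = \left(\frac{1}{\left(-7\right) \left(1 - 7\right)} - 122\right) \left(-36\right) = \left(- \frac{1}{7 \left(-6\right)} - 122\right) \left(-36\right) = \left(\left(- \frac{1}{7}\right) \left(- \frac{1}{6}\right) - 122\right) \left(-36\right) = \left(\frac{1}{42} - 122\right) \left(-36\right) = \left(- \frac{5123}{42}\right) \left(-36\right) = \frac{30738}{7}$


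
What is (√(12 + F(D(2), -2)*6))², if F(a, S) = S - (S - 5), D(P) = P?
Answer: 42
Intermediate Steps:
F(a, S) = 5 (F(a, S) = S - (-5 + S) = S + (5 - S) = 5)
(√(12 + F(D(2), -2)*6))² = (√(12 + 5*6))² = (√(12 + 30))² = (√42)² = 42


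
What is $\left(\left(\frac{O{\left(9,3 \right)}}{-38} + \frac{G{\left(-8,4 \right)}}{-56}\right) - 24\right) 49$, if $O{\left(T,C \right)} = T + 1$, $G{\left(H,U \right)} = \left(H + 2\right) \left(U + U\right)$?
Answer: $- \frac{21791}{19} \approx -1146.9$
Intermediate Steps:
$G{\left(H,U \right)} = 2 U \left(2 + H\right)$ ($G{\left(H,U \right)} = \left(2 + H\right) 2 U = 2 U \left(2 + H\right)$)
$O{\left(T,C \right)} = 1 + T$
$\left(\left(\frac{O{\left(9,3 \right)}}{-38} + \frac{G{\left(-8,4 \right)}}{-56}\right) - 24\right) 49 = \left(\left(\frac{1 + 9}{-38} + \frac{2 \cdot 4 \left(2 - 8\right)}{-56}\right) - 24\right) 49 = \left(\left(10 \left(- \frac{1}{38}\right) + 2 \cdot 4 \left(-6\right) \left(- \frac{1}{56}\right)\right) - 24\right) 49 = \left(\left(- \frac{5}{19} - - \frac{6}{7}\right) - 24\right) 49 = \left(\left(- \frac{5}{19} + \frac{6}{7}\right) - 24\right) 49 = \left(\frac{79}{133} - 24\right) 49 = \left(- \frac{3113}{133}\right) 49 = - \frac{21791}{19}$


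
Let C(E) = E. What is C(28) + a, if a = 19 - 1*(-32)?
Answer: 79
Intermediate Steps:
a = 51 (a = 19 + 32 = 51)
C(28) + a = 28 + 51 = 79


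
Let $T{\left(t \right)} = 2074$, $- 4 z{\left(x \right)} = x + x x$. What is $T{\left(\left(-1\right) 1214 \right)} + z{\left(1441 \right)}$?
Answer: $- \frac{1034813}{2} \approx -5.1741 \cdot 10^{5}$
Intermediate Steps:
$z{\left(x \right)} = - \frac{x}{4} - \frac{x^{2}}{4}$ ($z{\left(x \right)} = - \frac{x + x x}{4} = - \frac{x + x^{2}}{4} = - \frac{x}{4} - \frac{x^{2}}{4}$)
$T{\left(\left(-1\right) 1214 \right)} + z{\left(1441 \right)} = 2074 - \frac{1441 \left(1 + 1441\right)}{4} = 2074 - \frac{1441}{4} \cdot 1442 = 2074 - \frac{1038961}{2} = - \frac{1034813}{2}$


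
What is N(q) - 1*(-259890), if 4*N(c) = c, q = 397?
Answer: 1039957/4 ≈ 2.5999e+5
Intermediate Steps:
N(c) = c/4
N(q) - 1*(-259890) = (1/4)*397 - 1*(-259890) = 397/4 + 259890 = 1039957/4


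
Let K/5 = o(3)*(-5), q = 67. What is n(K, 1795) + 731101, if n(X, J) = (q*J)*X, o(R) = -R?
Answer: 9750976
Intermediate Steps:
K = 75 (K = 5*(-1*3*(-5)) = 5*(-3*(-5)) = 5*15 = 75)
n(X, J) = 67*J*X (n(X, J) = (67*J)*X = 67*J*X)
n(K, 1795) + 731101 = 67*1795*75 + 731101 = 9019875 + 731101 = 9750976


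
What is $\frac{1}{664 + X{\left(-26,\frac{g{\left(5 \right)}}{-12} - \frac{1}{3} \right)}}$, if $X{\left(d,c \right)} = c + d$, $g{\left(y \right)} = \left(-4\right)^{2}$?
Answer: $\frac{3}{1909} \approx 0.0015715$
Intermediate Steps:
$g{\left(y \right)} = 16$
$\frac{1}{664 + X{\left(-26,\frac{g{\left(5 \right)}}{-12} - \frac{1}{3} \right)}} = \frac{1}{664 + \left(\left(\frac{16}{-12} - \frac{1}{3}\right) - 26\right)} = \frac{1}{664 + \left(\left(16 \left(- \frac{1}{12}\right) - \frac{1}{3}\right) - 26\right)} = \frac{1}{664 - \frac{83}{3}} = \frac{1}{\frac{1909}{3}} = \frac{3}{1909}$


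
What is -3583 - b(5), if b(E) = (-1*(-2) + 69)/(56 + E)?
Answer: -218634/61 ≈ -3584.2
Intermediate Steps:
b(E) = 71/(56 + E) (b(E) = (2 + 69)/(56 + E) = 71/(56 + E))
-3583 - b(5) = -3583 - 71/(56 + 5) = -3583 - 71/61 = -218634/61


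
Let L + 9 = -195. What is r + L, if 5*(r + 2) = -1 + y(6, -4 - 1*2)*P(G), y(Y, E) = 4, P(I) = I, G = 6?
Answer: -1007/5 ≈ -201.40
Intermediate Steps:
L = -204 (L = -9 - 195 = -204)
r = 13/5 (r = -2 + (-1 + 4*6)/5 = -2 + (-1 + 24)/5 = -2 + (⅕)*23 = -2 + 23/5 = 13/5 ≈ 2.6000)
r + L = 13/5 - 204 = -1007/5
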